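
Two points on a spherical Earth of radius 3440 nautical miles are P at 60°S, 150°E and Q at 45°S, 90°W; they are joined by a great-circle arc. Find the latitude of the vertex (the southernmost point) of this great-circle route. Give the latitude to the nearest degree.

≈ 70°S

The great circle lies in the plane with unit normal n̂ = (p₁ × p₂)/|p₁ × p₂|.
Here n̂_z ≈ +0.340; the vertex latitude is φ_max = arccos|n̂_z| ≈ 70.1°.
Check via Clairaut: cos φ_max = |cos φ₁| · sin C = cos(60.0°)·sin(137.1°) ≈ 0.340, again giving ≈ 70.1°.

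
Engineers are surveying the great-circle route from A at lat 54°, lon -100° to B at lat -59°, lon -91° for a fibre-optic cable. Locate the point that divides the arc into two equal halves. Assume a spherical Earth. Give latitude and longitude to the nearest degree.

≈ lat -3°, lon -96°

Convert each endpoint to a unit vector on the sphere (x = cos φ cos λ, y = cos φ sin λ, z = sin φ).
The central angle between the endpoints is δ = arccos(p₁·p₂) ≈ 1.976 rad (113.2°).
Interpolate at f = 1/2 with slerp weights a = sin((1−f)δ)/sin δ ≈ 0.909, b = sin(fδ)/sin δ ≈ 0.909.
p = a·p₁ + b·p₂ ≈ (-0.101, -0.994, -0.044); φ = arcsin(p_z) ≈ -2.51°, λ = atan2(p_y, p_x) ≈ -95.80°.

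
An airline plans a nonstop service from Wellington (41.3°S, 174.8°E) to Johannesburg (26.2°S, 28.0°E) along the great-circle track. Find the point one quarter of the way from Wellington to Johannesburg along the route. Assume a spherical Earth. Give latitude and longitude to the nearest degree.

Write both endpoints as unit vectors p₁, p₂ with components (cos φ cos λ, cos φ sin λ, sin φ).
The central angle between the endpoints is δ = arccos(p₁·p₂) ≈ 1.847 rad (105.8°).
Interpolate at f = 1/4 with slerp weights a = sin((1−f)δ)/sin δ ≈ 1.022, b = sin(fδ)/sin δ ≈ 0.463.
p = a·p₁ + b·p₂ ≈ (-0.397, 0.265, -0.879); φ = arcsin(p_z) ≈ -61.48°, λ = atan2(p_y, p_x) ≈ 146.35°.

≈ 61°S, 146°E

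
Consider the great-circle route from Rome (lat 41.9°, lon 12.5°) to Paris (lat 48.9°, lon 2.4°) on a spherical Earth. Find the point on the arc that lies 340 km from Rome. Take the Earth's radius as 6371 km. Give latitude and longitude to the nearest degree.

≈ lat 44°, lon 10°

From cos δ = sin φ₁ sin φ₂ + cos φ₁ cos φ₂ cos Δλ, the central angle is δ ≈ 0.174 rad (9.9°). The total great-circle distance is δ·R ≈ 0.174 × 6371 ≈ 1106 km, so the target fraction is f = 340/1106 ≈ 0.307.
Interpolate at f ≈ 0.307 with slerp weights a = sin((1−f)δ)/sin δ ≈ 0.694, b = sin(fδ)/sin δ ≈ 0.309.
p = a·p₁ + b·p₂ ≈ (0.707, 0.120, 0.696); φ = arcsin(p_z) ≈ 44.14°, λ = atan2(p_y, p_x) ≈ 9.66°.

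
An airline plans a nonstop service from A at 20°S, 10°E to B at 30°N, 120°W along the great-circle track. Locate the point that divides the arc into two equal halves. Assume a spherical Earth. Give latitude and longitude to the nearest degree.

The haversine formula gives a central angle δ ≈ 2.338 rad (134.0°) between the endpoints.
Interpolate at f = 1/2 with slerp weights a = sin((1−f)δ)/sin δ ≈ 1.279, b = sin(fδ)/sin δ ≈ 1.279.
p = a·p₁ + b·p₂ ≈ (0.630, -0.750, 0.202); φ = arcsin(p_z) ≈ 11.65°, λ = atan2(p_y, p_x) ≈ -50.00°.

≈ 12°N, 50°W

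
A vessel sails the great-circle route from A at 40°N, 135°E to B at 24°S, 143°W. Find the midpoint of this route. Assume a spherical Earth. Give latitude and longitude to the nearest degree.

Write both endpoints as unit vectors p₁, p₂ with components (cos φ cos λ, cos φ sin λ, sin φ).
The central angle between the endpoints is δ = arccos(p₁·p₂) ≈ 1.736 rad (99.4°).
Interpolate at f = 1/2 with slerp weights a = sin((1−f)δ)/sin δ ≈ 0.773, b = sin(fδ)/sin δ ≈ 0.773.
p = a·p₁ + b·p₂ ≈ (-0.983, -0.006, 0.183); φ = arcsin(p_z) ≈ 10.52°, λ = atan2(p_y, p_x) ≈ -179.63°.

≈ 11°N, 180°E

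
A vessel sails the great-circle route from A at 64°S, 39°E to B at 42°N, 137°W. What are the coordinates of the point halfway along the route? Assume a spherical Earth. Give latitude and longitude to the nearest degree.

Convert each endpoint to a unit vector on the sphere (x = cos φ cos λ, y = cos φ sin λ, z = sin φ).
The central angle between the endpoints is δ = arccos(p₁·p₂) ≈ 2.756 rad (157.9°).
Interpolate at f = 1/2 with slerp weights a = sin((1−f)δ)/sin δ ≈ 2.606, b = sin(fδ)/sin δ ≈ 2.606.
p = a·p₁ + b·p₂ ≈ (-0.529, -0.602, -0.599); φ = arcsin(p_z) ≈ -36.77°, λ = atan2(p_y, p_x) ≈ -131.29°.

≈ 37°S, 131°W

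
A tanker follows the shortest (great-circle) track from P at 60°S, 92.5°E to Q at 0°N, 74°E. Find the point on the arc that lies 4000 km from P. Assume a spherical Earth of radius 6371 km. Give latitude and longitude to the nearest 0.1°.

Convert each endpoint to a unit vector on the sphere (x = cos φ cos λ, y = cos φ sin λ, z = sin φ).
The central angle between the endpoints is δ = arccos(p₁·p₂) ≈ 1.077 rad (61.7°). The total great-circle distance is δ·R ≈ 1.077 × 6371 ≈ 6860 km, so the target fraction is f = 4000/6860 ≈ 0.583.
Interpolate at f ≈ 0.583 with slerp weights a = sin((1−f)δ)/sin δ ≈ 0.493, b = sin(fδ)/sin δ ≈ 0.667.
p = a·p₁ + b·p₂ ≈ (0.173, 0.888, -0.427); φ = arcsin(p_z) ≈ -25.27°, λ = atan2(p_y, p_x) ≈ 78.96°.

≈ 25.3°S, 79.0°E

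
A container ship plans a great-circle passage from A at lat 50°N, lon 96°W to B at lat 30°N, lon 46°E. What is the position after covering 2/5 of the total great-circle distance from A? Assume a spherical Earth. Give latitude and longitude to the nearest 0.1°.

≈ lat 69.8°N, lon 26.2°W

Convert each endpoint to a unit vector on the sphere (x = cos φ cos λ, y = cos φ sin λ, z = sin φ).
The central angle between the endpoints is δ = arccos(p₁·p₂) ≈ 1.626 rad (93.2°).
Interpolate at f = 2/5 with slerp weights a = sin((1−f)δ)/sin δ ≈ 0.829, b = sin(fδ)/sin δ ≈ 0.607.
p = a·p₁ + b·p₂ ≈ (0.309, -0.152, 0.939); φ = arcsin(p_z) ≈ 69.84°, λ = atan2(p_y, p_x) ≈ -26.23°.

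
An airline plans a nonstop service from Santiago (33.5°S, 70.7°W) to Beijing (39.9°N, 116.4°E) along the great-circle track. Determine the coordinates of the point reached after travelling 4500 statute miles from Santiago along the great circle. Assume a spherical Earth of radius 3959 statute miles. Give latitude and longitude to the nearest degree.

≈ (21°N, 109°W)

The haversine formula gives a central angle δ ≈ 2.992 rad (171.4°) between the endpoints. The total great-circle distance is δ·R ≈ 2.992 × 3959 ≈ 11846 mi, so the target fraction is f = 4500/11846 ≈ 0.380.
Interpolate at f ≈ 0.380 with slerp weights a = sin((1−f)δ)/sin δ ≈ 6.448, b = sin(fδ)/sin δ ≈ 6.096.
p = a·p₁ + b·p₂ ≈ (-0.302, -0.886, 0.351); φ = arcsin(p_z) ≈ 20.55°, λ = atan2(p_y, p_x) ≈ -108.82°.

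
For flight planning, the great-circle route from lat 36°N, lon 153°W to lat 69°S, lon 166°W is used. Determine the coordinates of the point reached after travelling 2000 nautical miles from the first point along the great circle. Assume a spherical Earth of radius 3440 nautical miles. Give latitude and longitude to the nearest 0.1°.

≈ lat 2.8°N, lon 155.6°W

Convert each endpoint to a unit vector on the sphere (x = cos φ cos λ, y = cos φ sin λ, z = sin φ).
The central angle between the endpoints is δ = arccos(p₁·p₂) ≈ 1.840 rad (105.4°). The total great-circle distance is δ·R ≈ 1.840 × 3440 ≈ 6331 nmi, so the target fraction is f = 2000/6331 ≈ 0.316.
Interpolate at f ≈ 0.316 with slerp weights a = sin((1−f)δ)/sin δ ≈ 0.987, b = sin(fδ)/sin δ ≈ 0.570.
p = a·p₁ + b·p₂ ≈ (-0.910, -0.412, 0.048); φ = arcsin(p_z) ≈ 2.78°, λ = atan2(p_y, p_x) ≈ -155.64°.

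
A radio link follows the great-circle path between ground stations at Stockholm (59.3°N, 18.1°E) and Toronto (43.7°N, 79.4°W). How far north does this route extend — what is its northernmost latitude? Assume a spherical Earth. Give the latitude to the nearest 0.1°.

The great circle lies in the plane with unit normal n̂ = (p₁ × p₂)/|p₁ × p₂|.
Here n̂_z ≈ -0.437; the vertex latitude is φ_max = arccos|n̂_z| ≈ 64.1°.
Check via Clairaut: cos φ_max = |cos φ₁| · sin C = cos(59.3°)·sin(58.8°) ≈ 0.437, again giving ≈ 64.1°.

≈ 64.1°N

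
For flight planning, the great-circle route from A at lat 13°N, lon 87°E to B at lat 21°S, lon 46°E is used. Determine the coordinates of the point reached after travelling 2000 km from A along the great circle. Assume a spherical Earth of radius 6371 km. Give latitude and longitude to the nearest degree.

From cos δ = sin φ₁ sin φ₂ + cos φ₁ cos φ₂ cos Δλ, the central angle is δ ≈ 0.920 rad (52.7°). The total great-circle distance is δ·R ≈ 0.920 × 6371 ≈ 5861 km, so the target fraction is f = 2000/5861 ≈ 0.341.
Interpolate at f ≈ 0.341 with slerp weights a = sin((1−f)δ)/sin δ ≈ 0.716, b = sin(fδ)/sin δ ≈ 0.388.
p = a·p₁ + b·p₂ ≈ (0.288, 0.957, 0.022); φ = arcsin(p_z) ≈ 1.26°, λ = atan2(p_y, p_x) ≈ 73.24°.

≈ lat 1°N, lon 73°E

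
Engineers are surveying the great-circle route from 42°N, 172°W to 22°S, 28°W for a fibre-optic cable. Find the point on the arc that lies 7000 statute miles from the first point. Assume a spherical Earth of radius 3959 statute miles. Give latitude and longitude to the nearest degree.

Convert each endpoint to a unit vector on the sphere (x = cos φ cos λ, y = cos φ sin λ, z = sin φ).
The central angle between the endpoints is δ = arccos(p₁·p₂) ≈ 2.512 rad (143.9°). The total great-circle distance is δ·R ≈ 2.512 × 3959 ≈ 9944 mi, so the target fraction is f = 7000/9944 ≈ 0.704.
Interpolate at f ≈ 0.704 with slerp weights a = sin((1−f)δ)/sin δ ≈ 1.149, b = sin(fδ)/sin δ ≈ 1.665.
p = a·p₁ + b·p₂ ≈ (0.517, -0.843, 0.145); φ = arcsin(p_z) ≈ 8.36°, λ = atan2(p_y, p_x) ≈ -58.49°.

≈ 8°N, 58°W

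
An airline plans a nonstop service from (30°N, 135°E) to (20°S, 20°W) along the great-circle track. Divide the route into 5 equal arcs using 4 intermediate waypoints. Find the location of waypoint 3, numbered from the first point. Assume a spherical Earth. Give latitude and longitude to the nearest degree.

≈ (14°N, 33°E)

Write both endpoints as unit vectors p₁, p₂ with components (cos φ cos λ, cos φ sin λ, sin φ).
The central angle between the endpoints is δ = arccos(p₁·p₂) ≈ 2.711 rad (155.3°).
Interpolate at f = 3/5 with slerp weights a = sin((1−f)δ)/sin δ ≈ 2.116, b = sin(fδ)/sin δ ≈ 2.390.
p = a·p₁ + b·p₂ ≈ (0.815, 0.528, 0.241); φ = arcsin(p_z) ≈ 13.92°, λ = atan2(p_y, p_x) ≈ 32.93°.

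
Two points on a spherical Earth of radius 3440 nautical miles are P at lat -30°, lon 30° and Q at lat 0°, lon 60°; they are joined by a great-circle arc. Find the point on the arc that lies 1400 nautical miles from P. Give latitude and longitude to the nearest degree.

≈ lat -14°, lon 48°

Convert each endpoint to a unit vector on the sphere (x = cos φ cos λ, y = cos φ sin λ, z = sin φ).
The central angle between the endpoints is δ = arccos(p₁·p₂) ≈ 0.723 rad (41.4°). The total great-circle distance is δ·R ≈ 0.723 × 3440 ≈ 2486 nmi, so the target fraction is f = 1400/2486 ≈ 0.563.
Interpolate at f ≈ 0.563 with slerp weights a = sin((1−f)δ)/sin δ ≈ 0.469, b = sin(fδ)/sin δ ≈ 0.598.
p = a·p₁ + b·p₂ ≈ (0.651, 0.722, -0.235); φ = arcsin(p_z) ≈ -13.58°, λ = atan2(p_y, p_x) ≈ 47.93°.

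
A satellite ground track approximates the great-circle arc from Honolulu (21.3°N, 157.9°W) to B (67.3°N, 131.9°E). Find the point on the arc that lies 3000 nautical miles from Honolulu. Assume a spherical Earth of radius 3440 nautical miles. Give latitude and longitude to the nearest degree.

Write both endpoints as unit vectors p₁, p₂ with components (cos φ cos λ, cos φ sin λ, sin φ).
The central angle between the endpoints is δ = arccos(p₁·p₂) ≈ 1.096 rad (62.8°). The total great-circle distance is δ·R ≈ 1.096 × 3440 ≈ 3771 nmi, so the target fraction is f = 3000/3771 ≈ 0.795.
Interpolate at f ≈ 0.795 with slerp weights a = sin((1−f)δ)/sin δ ≈ 0.250, b = sin(fδ)/sin δ ≈ 0.861.
p = a·p₁ + b·p₂ ≈ (-0.438, 0.160, 0.885); φ = arcsin(p_z) ≈ 62.24°, λ = atan2(p_y, p_x) ≈ 159.96°.

≈ (62°N, 160°E)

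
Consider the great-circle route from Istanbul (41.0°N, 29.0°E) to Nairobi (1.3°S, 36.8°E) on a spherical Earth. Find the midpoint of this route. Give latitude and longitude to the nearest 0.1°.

The haversine formula gives a central angle δ ≈ 0.749 rad (42.9°) between the endpoints.
Interpolate at f = 1/2 with slerp weights a = sin((1−f)δ)/sin δ ≈ 0.537, b = sin(fδ)/sin δ ≈ 0.537.
p = a·p₁ + b·p₂ ≈ (0.785, 0.518, 0.340); φ = arcsin(p_z) ≈ 19.89°, λ = atan2(p_y, p_x) ≈ 33.45°.

≈ 19.9°N, 33.4°E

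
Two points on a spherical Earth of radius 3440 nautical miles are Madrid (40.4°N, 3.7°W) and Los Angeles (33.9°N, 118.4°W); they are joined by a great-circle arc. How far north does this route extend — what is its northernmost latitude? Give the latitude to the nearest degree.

The great circle lies in the plane with unit normal n̂ = (p₁ × p₂)/|p₁ × p₂|.
Here n̂_z ≈ -0.577; the vertex latitude is φ_max = arccos|n̂_z| ≈ 54.8°.

≈ 55°N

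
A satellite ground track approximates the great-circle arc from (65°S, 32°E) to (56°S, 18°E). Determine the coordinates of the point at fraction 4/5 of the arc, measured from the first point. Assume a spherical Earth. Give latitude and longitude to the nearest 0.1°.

Write both endpoints as unit vectors p₁, p₂ with components (cos φ cos λ, cos φ sin λ, sin φ).
The central angle between the endpoints is δ = arccos(p₁·p₂) ≈ 0.197 rad (11.3°).
Interpolate at f = 4/5 with slerp weights a = sin((1−f)δ)/sin δ ≈ 0.201, b = sin(fδ)/sin δ ≈ 0.802.
p = a·p₁ + b·p₂ ≈ (0.499, 0.184, -0.847); φ = arcsin(p_z) ≈ -57.91°, λ = atan2(p_y, p_x) ≈ 20.22°.

≈ (57.9°S, 20.2°E)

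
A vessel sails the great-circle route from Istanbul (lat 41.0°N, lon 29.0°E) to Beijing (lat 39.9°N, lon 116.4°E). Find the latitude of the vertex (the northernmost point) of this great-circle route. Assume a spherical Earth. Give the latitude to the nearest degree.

The great circle lies in the plane with unit normal n̂ = (p₁ × p₂)/|p₁ × p₂|.
Here n̂_z ≈ +0.647; the vertex latitude is φ_max = arccos|n̂_z| ≈ 49.7°.
Check via Clairaut: cos φ_max = |cos φ₁| · sin C = cos(41.0°)·sin(59.0°) ≈ 0.647, again giving ≈ 49.7°.

≈ 50°N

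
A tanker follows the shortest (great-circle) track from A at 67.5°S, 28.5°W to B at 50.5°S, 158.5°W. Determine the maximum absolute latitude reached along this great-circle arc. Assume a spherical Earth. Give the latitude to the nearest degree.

≈ 77°S

The great circle lies in the plane with unit normal n̂ = (p₁ × p₂)/|p₁ × p₂|.
Here n̂_z ≈ -0.224; the vertex latitude is φ_max = arccos|n̂_z| ≈ 77.0°.
Check via Clairaut: cos φ_max = |cos φ₁| · sin C = cos(67.5°)·sin(144.1°) ≈ 0.224, again giving ≈ 77.0°.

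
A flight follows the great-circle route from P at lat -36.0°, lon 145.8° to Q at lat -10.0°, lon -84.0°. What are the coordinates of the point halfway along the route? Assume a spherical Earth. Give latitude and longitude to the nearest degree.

≈ lat -45°, lon -137°

From cos δ = sin φ₁ sin φ₂ + cos φ₁ cos φ₂ cos Δλ, the central angle is δ ≈ 1.996 rad (114.3°).
Interpolate at f = 1/2 with slerp weights a = sin((1−f)δ)/sin δ ≈ 0.922, b = sin(fδ)/sin δ ≈ 0.922.
p = a·p₁ + b·p₂ ≈ (-0.522, -0.484, -0.702); φ = arcsin(p_z) ≈ -44.61°, λ = atan2(p_y, p_x) ≈ -137.18°.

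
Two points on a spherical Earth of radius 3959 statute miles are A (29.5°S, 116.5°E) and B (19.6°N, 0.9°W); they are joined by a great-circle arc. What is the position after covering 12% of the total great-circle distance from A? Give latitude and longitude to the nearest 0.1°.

≈ (27.1°S, 100.0°E)

Write both endpoints as unit vectors p₁, p₂ with components (cos φ cos λ, cos φ sin λ, sin φ).
The central angle between the endpoints is δ = arccos(p₁·p₂) ≈ 2.144 rad (122.9°).
Interpolate at f = 0.12 with slerp weights a = sin((1−f)δ)/sin δ ≈ 1.131, b = sin(fδ)/sin δ ≈ 0.303.
p = a·p₁ + b·p₂ ≈ (-0.154, 0.877, -0.456); φ = arcsin(p_z) ≈ -27.10°, λ = atan2(p_y, p_x) ≈ 99.96°.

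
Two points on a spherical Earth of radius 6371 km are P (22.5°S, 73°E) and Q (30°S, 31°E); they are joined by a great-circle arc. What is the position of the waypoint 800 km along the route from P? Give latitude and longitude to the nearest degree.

≈ (25°S, 66°E)

Write both endpoints as unit vectors p₁, p₂ with components (cos φ cos λ, cos φ sin λ, sin φ).
The central angle between the endpoints is δ = arccos(p₁·p₂) ≈ 0.667 rad (38.2°). The total great-circle distance is δ·R ≈ 0.667 × 6371 ≈ 4247 km, so the target fraction is f = 800/4247 ≈ 0.188.
Interpolate at f ≈ 0.188 with slerp weights a = sin((1−f)δ)/sin δ ≈ 0.833, b = sin(fδ)/sin δ ≈ 0.203.
p = a·p₁ + b·p₂ ≈ (0.375, 0.826, -0.420); φ = arcsin(p_z) ≈ -24.84°, λ = atan2(p_y, p_x) ≈ 65.57°.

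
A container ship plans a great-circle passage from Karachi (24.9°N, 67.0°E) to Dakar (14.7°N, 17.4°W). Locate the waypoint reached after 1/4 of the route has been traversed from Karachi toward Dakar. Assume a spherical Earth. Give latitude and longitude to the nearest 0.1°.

≈ (27.1°N, 45.2°E)

Write both endpoints as unit vectors p₁, p₂ with components (cos φ cos λ, cos φ sin λ, sin φ).
The central angle between the endpoints is δ = arccos(p₁·p₂) ≈ 1.377 rad (78.9°).
Interpolate at f = 1/4 with slerp weights a = sin((1−f)δ)/sin δ ≈ 0.875, b = sin(fδ)/sin δ ≈ 0.344.
p = a·p₁ + b·p₂ ≈ (0.628, 0.631, 0.456); φ = arcsin(p_z) ≈ 27.11°, λ = atan2(p_y, p_x) ≈ 45.16°.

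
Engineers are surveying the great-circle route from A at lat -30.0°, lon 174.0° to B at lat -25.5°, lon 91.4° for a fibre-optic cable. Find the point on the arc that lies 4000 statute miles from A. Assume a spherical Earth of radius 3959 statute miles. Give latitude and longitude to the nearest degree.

≈ lat -31°, lon 106°

The haversine formula gives a central angle δ ≈ 1.249 rad (71.6°) between the endpoints. The total great-circle distance is δ·R ≈ 1.249 × 3959 ≈ 4946 mi, so the target fraction is f = 4000/4946 ≈ 0.809.
Interpolate at f ≈ 0.809 with slerp weights a = sin((1−f)δ)/sin δ ≈ 0.250, b = sin(fδ)/sin δ ≈ 0.893.
p = a·p₁ + b·p₂ ≈ (-0.235, 0.828, -0.509); φ = arcsin(p_z) ≈ -30.60°, λ = atan2(p_y, p_x) ≈ 105.82°.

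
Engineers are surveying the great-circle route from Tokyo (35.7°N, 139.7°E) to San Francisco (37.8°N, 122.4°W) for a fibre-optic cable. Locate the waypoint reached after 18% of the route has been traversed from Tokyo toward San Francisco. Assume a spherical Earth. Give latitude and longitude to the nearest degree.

≈ 43°N, 155°E

The haversine formula gives a central angle δ ≈ 1.298 rad (74.4°) between the endpoints.
Interpolate at f = 0.18 with slerp weights a = sin((1−f)δ)/sin δ ≈ 0.908, b = sin(fδ)/sin δ ≈ 0.240.
p = a·p₁ + b·p₂ ≈ (-0.664, 0.317, 0.677); φ = arcsin(p_z) ≈ 42.63°, λ = atan2(p_y, p_x) ≈ 154.52°.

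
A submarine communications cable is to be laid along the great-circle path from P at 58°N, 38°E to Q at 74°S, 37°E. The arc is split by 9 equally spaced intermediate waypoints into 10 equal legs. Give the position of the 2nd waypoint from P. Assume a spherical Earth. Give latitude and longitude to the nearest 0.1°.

≈ 31.6°N, 37.8°E

Write both endpoints as unit vectors p₁, p₂ with components (cos φ cos λ, cos φ sin λ, sin φ).
The central angle between the endpoints is δ = arccos(p₁·p₂) ≈ 2.304 rad (132.0°).
Interpolate at f = 2/10 with slerp weights a = sin((1−f)δ)/sin δ ≈ 1.296, b = sin(fδ)/sin δ ≈ 0.598.
p = a·p₁ + b·p₂ ≈ (0.673, 0.522, 0.524); φ = arcsin(p_z) ≈ 31.60°, λ = atan2(p_y, p_x) ≈ 37.81°.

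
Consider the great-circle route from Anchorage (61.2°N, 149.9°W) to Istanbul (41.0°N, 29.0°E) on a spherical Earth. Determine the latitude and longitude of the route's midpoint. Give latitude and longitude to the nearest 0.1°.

≈ 79.9°N, 27.1°E

Convert each endpoint to a unit vector on the sphere (x = cos φ cos λ, y = cos φ sin λ, z = sin φ).
The central angle between the endpoints is δ = arccos(p₁·p₂) ≈ 1.358 rad (77.8°).
Interpolate at f = 1/2 with slerp weights a = sin((1−f)δ)/sin δ ≈ 0.642, b = sin(fδ)/sin δ ≈ 0.642.
p = a·p₁ + b·p₂ ≈ (0.156, 0.080, 0.984); φ = arcsin(p_z) ≈ 79.89°, λ = atan2(p_y, p_x) ≈ 27.06°.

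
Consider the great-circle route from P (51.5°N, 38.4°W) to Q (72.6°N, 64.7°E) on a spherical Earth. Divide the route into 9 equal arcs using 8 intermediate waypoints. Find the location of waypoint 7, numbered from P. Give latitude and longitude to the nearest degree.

≈ (75°N, 29°E)

Write both endpoints as unit vectors p₁, p₂ with components (cos φ cos λ, cos φ sin λ, sin φ).
The central angle between the endpoints is δ = arccos(p₁·p₂) ≈ 0.789 rad (45.2°).
Interpolate at f = 7/9 with slerp weights a = sin((1−f)δ)/sin δ ≈ 0.246, b = sin(fδ)/sin δ ≈ 0.811.
p = a·p₁ + b·p₂ ≈ (0.224, 0.124, 0.967); φ = arcsin(p_z) ≈ 75.17°, λ = atan2(p_y, p_x) ≈ 29.08°.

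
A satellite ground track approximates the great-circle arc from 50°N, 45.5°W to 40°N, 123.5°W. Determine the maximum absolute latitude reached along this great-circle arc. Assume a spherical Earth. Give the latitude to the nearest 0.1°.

The great circle lies in the plane with unit normal n̂ = (p₁ × p₂)/|p₁ × p₂|.
Here n̂_z ≈ -0.599; the vertex latitude is φ_max = arccos|n̂_z| ≈ 53.2°.
Check via Clairaut: cos φ_max = |cos φ₁| · sin C = cos(50.0°)·sin(68.8°) ≈ 0.599, again giving ≈ 53.2°.

≈ 53.2°N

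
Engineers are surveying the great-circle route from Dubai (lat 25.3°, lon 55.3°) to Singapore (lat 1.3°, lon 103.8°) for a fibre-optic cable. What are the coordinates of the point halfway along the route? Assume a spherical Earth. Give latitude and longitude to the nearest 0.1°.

≈ lat 14.5°, lon 80.8°

Convert each endpoint to a unit vector on the sphere (x = cos φ cos λ, y = cos φ sin λ, z = sin φ).
The central angle between the endpoints is δ = arccos(p₁·p₂) ≈ 0.916 rad (52.5°).
Interpolate at f = 1/2 with slerp weights a = sin((1−f)δ)/sin δ ≈ 0.558, b = sin(fδ)/sin δ ≈ 0.558.
p = a·p₁ + b·p₂ ≈ (0.154, 0.956, 0.251); φ = arcsin(p_z) ≈ 14.53°, λ = atan2(p_y, p_x) ≈ 80.85°.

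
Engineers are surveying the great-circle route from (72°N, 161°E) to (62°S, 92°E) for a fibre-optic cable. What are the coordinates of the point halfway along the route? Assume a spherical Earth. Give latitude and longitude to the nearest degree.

Write both endpoints as unit vectors p₁, p₂ with components (cos φ cos λ, cos φ sin λ, sin φ).
The central angle between the endpoints is δ = arccos(p₁·p₂) ≈ 2.478 rad (142.0°).
Interpolate at f = 1/2 with slerp weights a = sin((1−f)δ)/sin δ ≈ 1.535, b = sin(fδ)/sin δ ≈ 1.535.
p = a·p₁ + b·p₂ ≈ (-0.474, 0.875, 0.105); φ = arcsin(p_z) ≈ 6.00°, λ = atan2(p_y, p_x) ≈ 118.44°.

≈ (6°N, 118°E)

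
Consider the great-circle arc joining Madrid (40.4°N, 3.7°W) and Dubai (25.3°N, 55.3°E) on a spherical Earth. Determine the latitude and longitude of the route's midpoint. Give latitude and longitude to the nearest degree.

≈ (37°N, 29°E)

The haversine formula gives a central angle δ ≈ 0.887 rad (50.8°) between the endpoints.
Interpolate at f = 1/2 with slerp weights a = sin((1−f)δ)/sin δ ≈ 0.554, b = sin(fδ)/sin δ ≈ 0.554.
p = a·p₁ + b·p₂ ≈ (0.706, 0.384, 0.595); φ = arcsin(p_z) ≈ 36.54°, λ = atan2(p_y, p_x) ≈ 28.57°.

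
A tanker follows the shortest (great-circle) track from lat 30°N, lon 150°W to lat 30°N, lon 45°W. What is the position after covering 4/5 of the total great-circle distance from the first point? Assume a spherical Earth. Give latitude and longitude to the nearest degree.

Write both endpoints as unit vectors p₁, p₂ with components (cos φ cos λ, cos φ sin λ, sin φ).
The central angle between the endpoints is δ = arccos(p₁·p₂) ≈ 1.515 rad (86.8°).
Interpolate at f = 4/5 with slerp weights a = sin((1−f)δ)/sin δ ≈ 0.299, b = sin(fδ)/sin δ ≈ 0.938.
p = a·p₁ + b·p₂ ≈ (0.350, -0.704, 0.618); φ = arcsin(p_z) ≈ 38.19°, λ = atan2(p_y, p_x) ≈ -63.55°.

≈ lat 38°N, lon 64°W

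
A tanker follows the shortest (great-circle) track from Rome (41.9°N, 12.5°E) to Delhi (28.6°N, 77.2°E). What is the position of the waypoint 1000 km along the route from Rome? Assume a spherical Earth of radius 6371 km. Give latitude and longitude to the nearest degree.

≈ (42°N, 25°E)

Convert each endpoint to a unit vector on the sphere (x = cos φ cos λ, y = cos φ sin λ, z = sin φ).
The central angle between the endpoints is δ = arccos(p₁·p₂) ≈ 0.929 rad (53.2°). The total great-circle distance is δ·R ≈ 0.929 × 6371 ≈ 5916 km, so the target fraction is f = 1000/5916 ≈ 0.169.
Interpolate at f ≈ 0.169 with slerp weights a = sin((1−f)δ)/sin δ ≈ 0.871, b = sin(fδ)/sin δ ≈ 0.195.
p = a·p₁ + b·p₂ ≈ (0.671, 0.307, 0.675); φ = arcsin(p_z) ≈ 42.45°, λ = atan2(p_y, p_x) ≈ 24.62°.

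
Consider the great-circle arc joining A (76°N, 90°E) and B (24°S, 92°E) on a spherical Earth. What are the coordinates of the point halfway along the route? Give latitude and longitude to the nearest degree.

≈ (26°N, 92°E)

Write both endpoints as unit vectors p₁, p₂ with components (cos φ cos λ, cos φ sin λ, sin φ).
The central angle between the endpoints is δ = arccos(p₁·p₂) ≈ 1.745 rad (100.0°).
Interpolate at f = 1/2 with slerp weights a = sin((1−f)δ)/sin δ ≈ 0.778, b = sin(fδ)/sin δ ≈ 0.778.
p = a·p₁ + b·p₂ ≈ (-0.025, 0.898, 0.438); φ = arcsin(p_z) ≈ 26.00°, λ = atan2(p_y, p_x) ≈ 91.58°.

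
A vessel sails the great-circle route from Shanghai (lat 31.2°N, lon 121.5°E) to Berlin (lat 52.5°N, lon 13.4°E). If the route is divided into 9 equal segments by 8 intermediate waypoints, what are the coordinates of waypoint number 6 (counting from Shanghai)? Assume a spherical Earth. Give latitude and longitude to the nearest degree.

≈ lat 59°N, lon 58°E

Write both endpoints as unit vectors p₁, p₂ with components (cos φ cos λ, cos φ sin λ, sin φ).
The central angle between the endpoints is δ = arccos(p₁·p₂) ≈ 1.319 rad (75.6°).
Interpolate at f = 6/9 with slerp weights a = sin((1−f)δ)/sin δ ≈ 0.439, b = sin(fδ)/sin δ ≈ 0.795.
p = a·p₁ + b·p₂ ≈ (0.275, 0.433, 0.859); φ = arcsin(p_z) ≈ 59.17°, λ = atan2(p_y, p_x) ≈ 57.60°.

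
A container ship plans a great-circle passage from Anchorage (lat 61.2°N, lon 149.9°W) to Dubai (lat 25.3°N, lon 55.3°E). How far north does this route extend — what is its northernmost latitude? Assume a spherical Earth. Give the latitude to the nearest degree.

≈ 79°N

The great circle lies in the plane with unit normal n̂ = (p₁ × p₂)/|p₁ × p₂|.
Here n̂_z ≈ -0.185; the vertex latitude is φ_max = arccos|n̂_z| ≈ 79.3°.
Check via Clairaut: cos φ_max = |cos φ₁| · sin C = cos(61.2°)·sin(22.6°) ≈ 0.185, again giving ≈ 79.3°.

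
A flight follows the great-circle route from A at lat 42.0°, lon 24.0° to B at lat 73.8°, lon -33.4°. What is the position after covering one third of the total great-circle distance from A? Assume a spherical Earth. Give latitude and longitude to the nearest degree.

≈ lat 55°, lon 16°

From cos δ = sin φ₁ sin φ₂ + cos φ₁ cos φ₂ cos Δλ, the central angle is δ ≈ 0.716 rad (41.0°).
Interpolate at f = 1/3 with slerp weights a = sin((1−f)δ)/sin δ ≈ 0.700, b = sin(fδ)/sin δ ≈ 0.360.
p = a·p₁ + b·p₂ ≈ (0.559, 0.156, 0.814); φ = arcsin(p_z) ≈ 54.51°, λ = atan2(p_y, p_x) ≈ 15.61°.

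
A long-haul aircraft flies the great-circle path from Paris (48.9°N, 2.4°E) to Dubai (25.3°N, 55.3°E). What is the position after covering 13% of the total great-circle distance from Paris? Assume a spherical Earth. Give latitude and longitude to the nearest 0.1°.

Write both endpoints as unit vectors p₁, p₂ with components (cos φ cos λ, cos φ sin λ, sin φ).
The central angle between the endpoints is δ = arccos(p₁·p₂) ≈ 0.822 rad (47.1°).
Interpolate at f = 0.13 with slerp weights a = sin((1−f)δ)/sin δ ≈ 0.895, b = sin(fδ)/sin δ ≈ 0.146.
p = a·p₁ + b·p₂ ≈ (0.663, 0.133, 0.737); φ = arcsin(p_z) ≈ 47.46°, λ = atan2(p_y, p_x) ≈ 11.33°.

≈ 47.5°N, 11.3°E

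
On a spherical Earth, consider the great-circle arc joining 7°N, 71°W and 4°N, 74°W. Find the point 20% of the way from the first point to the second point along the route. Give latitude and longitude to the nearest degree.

From cos δ = sin φ₁ sin φ₂ + cos φ₁ cos φ₂ cos Δλ, the central angle is δ ≈ 0.074 rad (4.2°).
Interpolate at f = 0.20 with slerp weights a = sin((1−f)δ)/sin δ ≈ 0.800, b = sin(fδ)/sin δ ≈ 0.200.
p = a·p₁ + b·p₂ ≈ (0.314, -0.943, 0.111); φ = arcsin(p_z) ≈ 6.40°, λ = atan2(p_y, p_x) ≈ -71.60°.

≈ 6°N, 72°W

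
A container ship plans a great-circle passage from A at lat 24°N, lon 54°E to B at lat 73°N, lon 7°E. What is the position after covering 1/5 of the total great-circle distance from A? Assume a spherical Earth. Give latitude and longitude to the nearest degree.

Write both endpoints as unit vectors p₁, p₂ with components (cos φ cos λ, cos φ sin λ, sin φ).
The central angle between the endpoints is δ = arccos(p₁·p₂) ≈ 0.963 rad (55.2°).
Interpolate at f = 1/5 with slerp weights a = sin((1−f)δ)/sin δ ≈ 0.848, b = sin(fδ)/sin δ ≈ 0.233.
p = a·p₁ + b·p₂ ≈ (0.523, 0.635, 0.568); φ = arcsin(p_z) ≈ 34.61°, λ = atan2(p_y, p_x) ≈ 50.53°.

≈ lat 35°N, lon 51°E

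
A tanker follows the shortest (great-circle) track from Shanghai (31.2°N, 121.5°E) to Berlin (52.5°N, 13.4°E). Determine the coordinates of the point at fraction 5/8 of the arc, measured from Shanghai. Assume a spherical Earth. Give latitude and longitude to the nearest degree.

Write both endpoints as unit vectors p₁, p₂ with components (cos φ cos λ, cos φ sin λ, sin φ).
The central angle between the endpoints is δ = arccos(p₁·p₂) ≈ 1.319 rad (75.6°).
Interpolate at f = 5/8 with slerp weights a = sin((1−f)δ)/sin δ ≈ 0.490, b = sin(fδ)/sin δ ≈ 0.758.
p = a·p₁ + b·p₂ ≈ (0.230, 0.464, 0.855); φ = arcsin(p_z) ≈ 58.79°, λ = atan2(p_y, p_x) ≈ 63.67°.

≈ 59°N, 64°E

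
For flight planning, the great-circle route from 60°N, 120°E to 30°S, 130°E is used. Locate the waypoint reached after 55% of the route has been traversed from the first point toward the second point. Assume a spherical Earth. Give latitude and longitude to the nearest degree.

≈ 11°N, 127°E

Convert each endpoint to a unit vector on the sphere (x = cos φ cos λ, y = cos φ sin λ, z = sin φ).
The central angle between the endpoints is δ = arccos(p₁·p₂) ≈ 1.577 rad (90.4°).
Interpolate at f = 0.55 with slerp weights a = sin((1−f)δ)/sin δ ≈ 0.652, b = sin(fδ)/sin δ ≈ 0.763.
p = a·p₁ + b·p₂ ≈ (-0.588, 0.788, 0.183); φ = arcsin(p_z) ≈ 10.55°, λ = atan2(p_y, p_x) ≈ 126.70°.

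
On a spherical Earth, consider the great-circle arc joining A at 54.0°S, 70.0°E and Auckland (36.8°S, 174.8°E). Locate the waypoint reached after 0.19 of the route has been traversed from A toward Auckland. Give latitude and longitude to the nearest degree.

≈ 60°S, 92°E

Write both endpoints as unit vectors p₁, p₂ with components (cos φ cos λ, cos φ sin λ, sin φ).
The central angle between the endpoints is δ = arccos(p₁·p₂) ≈ 1.198 rad (68.6°).
Interpolate at f = 0.19 with slerp weights a = sin((1−f)δ)/sin δ ≈ 0.886, b = sin(fδ)/sin δ ≈ 0.242.
p = a·p₁ + b·p₂ ≈ (-0.015, 0.507, -0.862); φ = arcsin(p_z) ≈ -59.53°, λ = atan2(p_y, p_x) ≈ 91.71°.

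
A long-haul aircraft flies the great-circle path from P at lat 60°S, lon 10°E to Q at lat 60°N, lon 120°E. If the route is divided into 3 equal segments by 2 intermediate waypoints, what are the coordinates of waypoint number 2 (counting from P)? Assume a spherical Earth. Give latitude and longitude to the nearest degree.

≈ lat 22°N, lon 76°E

Write both endpoints as unit vectors p₁, p₂ with components (cos φ cos λ, cos φ sin λ, sin φ).
The central angle between the endpoints is δ = arccos(p₁·p₂) ≈ 2.560 rad (146.7°).
Interpolate at f = 2/3 with slerp weights a = sin((1−f)δ)/sin δ ≈ 1.371, b = sin(fδ)/sin δ ≈ 1.803.
p = a·p₁ + b·p₂ ≈ (0.224, 0.900, 0.374); φ = arcsin(p_z) ≈ 21.97°, λ = atan2(p_y, p_x) ≈ 76.00°.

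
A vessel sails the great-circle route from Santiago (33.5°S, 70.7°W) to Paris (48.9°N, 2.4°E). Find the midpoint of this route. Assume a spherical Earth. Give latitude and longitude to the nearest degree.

≈ (10°N, 39°W)

From cos δ = sin φ₁ sin φ₂ + cos φ₁ cos φ₂ cos Δλ, the central angle is δ ≈ 1.830 rad (104.9°).
Interpolate at f = 1/2 with slerp weights a = sin((1−f)δ)/sin δ ≈ 0.820, b = sin(fδ)/sin δ ≈ 0.820.
p = a·p₁ + b·p₂ ≈ (0.765, -0.623, 0.165); φ = arcsin(p_z) ≈ 9.52°, λ = atan2(p_y, p_x) ≈ -39.16°.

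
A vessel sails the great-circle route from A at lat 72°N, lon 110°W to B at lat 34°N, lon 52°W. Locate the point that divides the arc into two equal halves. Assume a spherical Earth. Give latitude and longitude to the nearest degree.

Write both endpoints as unit vectors p₁, p₂ with components (cos φ cos λ, cos φ sin λ, sin φ).
The central angle between the endpoints is δ = arccos(p₁·p₂) ≈ 0.840 rad (48.1°).
Interpolate at f = 1/2 with slerp weights a = sin((1−f)δ)/sin δ ≈ 0.548, b = sin(fδ)/sin δ ≈ 0.548.
p = a·p₁ + b·p₂ ≈ (0.222, -0.517, 0.827); φ = arcsin(p_z) ≈ 55.79°, λ = atan2(p_y, p_x) ≈ -66.79°.

≈ lat 56°N, lon 67°W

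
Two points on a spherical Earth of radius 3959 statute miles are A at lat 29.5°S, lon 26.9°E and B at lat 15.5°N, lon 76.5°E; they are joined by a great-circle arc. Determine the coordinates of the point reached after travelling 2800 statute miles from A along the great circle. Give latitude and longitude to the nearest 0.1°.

≈ lat 2.2°S, lon 58.5°E

Convert each endpoint to a unit vector on the sphere (x = cos φ cos λ, y = cos φ sin λ, z = sin φ).
The central angle between the endpoints is δ = arccos(p₁·p₂) ≈ 1.146 rad (65.7°). The total great-circle distance is δ·R ≈ 1.146 × 3959 ≈ 4538 mi, so the target fraction is f = 2800/4538 ≈ 0.617.
Interpolate at f ≈ 0.617 with slerp weights a = sin((1−f)δ)/sin δ ≈ 0.466, b = sin(fδ)/sin δ ≈ 0.713.
p = a·p₁ + b·p₂ ≈ (0.522, 0.852, -0.039); φ = arcsin(p_z) ≈ -2.24°, λ = atan2(p_y, p_x) ≈ 58.48°.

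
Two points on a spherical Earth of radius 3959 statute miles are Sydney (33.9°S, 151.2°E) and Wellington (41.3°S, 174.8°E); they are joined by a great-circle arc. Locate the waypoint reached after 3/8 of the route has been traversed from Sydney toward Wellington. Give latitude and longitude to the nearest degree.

From cos δ = sin φ₁ sin φ₂ + cos φ₁ cos φ₂ cos Δλ, the central angle is δ ≈ 0.350 rad (20.0°).
Interpolate at f = 3/8 with slerp weights a = sin((1−f)δ)/sin δ ≈ 0.633, b = sin(fδ)/sin δ ≈ 0.382.
p = a·p₁ + b·p₂ ≈ (-0.746, 0.279, -0.605); φ = arcsin(p_z) ≈ -37.22°, λ = atan2(p_y, p_x) ≈ 159.49°.

≈ 37°S, 159°E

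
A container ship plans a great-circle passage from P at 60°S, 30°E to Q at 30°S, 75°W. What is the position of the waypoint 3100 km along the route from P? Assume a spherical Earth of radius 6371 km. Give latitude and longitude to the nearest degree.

Convert each endpoint to a unit vector on the sphere (x = cos φ cos λ, y = cos φ sin λ, z = sin φ).
The central angle between the endpoints is δ = arccos(p₁·p₂) ≈ 1.244 rad (71.3°). The total great-circle distance is δ·R ≈ 1.244 × 6371 ≈ 7926 km, so the target fraction is f = 3100/7926 ≈ 0.391.
Interpolate at f ≈ 0.391 with slerp weights a = sin((1−f)δ)/sin δ ≈ 0.725, b = sin(fδ)/sin δ ≈ 0.494.
p = a·p₁ + b·p₂ ≈ (0.425, -0.232, -0.875); φ = arcsin(p_z) ≈ -61.06°, λ = atan2(p_y, p_x) ≈ -28.60°.

≈ 61°S, 29°W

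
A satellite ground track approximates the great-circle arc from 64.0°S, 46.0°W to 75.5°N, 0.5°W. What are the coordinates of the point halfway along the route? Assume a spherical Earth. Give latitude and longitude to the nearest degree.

Write both endpoints as unit vectors p₁, p₂ with components (cos φ cos λ, cos φ sin λ, sin φ).
The central angle between the endpoints is δ = arccos(p₁·p₂) ≈ 2.487 rad (142.5°).
Interpolate at f = 1/2 with slerp weights a = sin((1−f)δ)/sin δ ≈ 1.555, b = sin(fδ)/sin δ ≈ 1.555.
p = a·p₁ + b·p₂ ≈ (0.863, -0.494, 0.108); φ = arcsin(p_z) ≈ 6.19°, λ = atan2(p_y, p_x) ≈ -29.78°.

≈ 6°N, 30°W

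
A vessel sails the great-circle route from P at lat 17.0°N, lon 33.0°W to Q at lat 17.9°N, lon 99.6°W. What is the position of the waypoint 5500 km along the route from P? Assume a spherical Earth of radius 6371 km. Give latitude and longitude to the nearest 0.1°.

≈ lat 19.8°N, lon 85.3°W

The haversine formula gives a central angle δ ≈ 1.103 rad (63.2°) between the endpoints. The total great-circle distance is δ·R ≈ 1.103 × 6371 ≈ 7025 km, so the target fraction is f = 5500/7025 ≈ 0.783.
Interpolate at f ≈ 0.783 with slerp weights a = sin((1−f)δ)/sin δ ≈ 0.266, b = sin(fδ)/sin δ ≈ 0.852.
p = a·p₁ + b·p₂ ≈ (0.078, -0.937, 0.339); φ = arcsin(p_z) ≈ 19.84°, λ = atan2(p_y, p_x) ≈ -85.25°.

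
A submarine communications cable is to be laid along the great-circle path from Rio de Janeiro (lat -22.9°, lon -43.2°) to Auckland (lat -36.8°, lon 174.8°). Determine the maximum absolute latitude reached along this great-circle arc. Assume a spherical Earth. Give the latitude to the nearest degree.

The great circle lies in the plane with unit normal n̂ = (p₁ × p₂)/|p₁ × p₂|.
Here n̂_z ≈ -0.484; the vertex latitude is φ_max = arccos|n̂_z| ≈ 61.0°.
Check via Clairaut: cos φ_max = |cos φ₁| · sin C = cos(22.9°)·sin(148.3°) ≈ 0.484, again giving ≈ 61.0°.

≈ -61°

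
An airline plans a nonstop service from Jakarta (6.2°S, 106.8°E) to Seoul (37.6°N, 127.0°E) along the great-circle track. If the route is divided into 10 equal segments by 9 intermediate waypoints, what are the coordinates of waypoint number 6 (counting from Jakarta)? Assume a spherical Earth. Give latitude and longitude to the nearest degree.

≈ 20°N, 118°E

From cos δ = sin φ₁ sin φ₂ + cos φ₁ cos φ₂ cos Δλ, the central angle is δ ≈ 0.832 rad (47.7°).
Interpolate at f = 6/10 with slerp weights a = sin((1−f)δ)/sin δ ≈ 0.442, b = sin(fδ)/sin δ ≈ 0.648.
p = a·p₁ + b·p₂ ≈ (-0.436, 0.830, 0.347); φ = arcsin(p_z) ≈ 20.33°, λ = atan2(p_y, p_x) ≈ 117.69°.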